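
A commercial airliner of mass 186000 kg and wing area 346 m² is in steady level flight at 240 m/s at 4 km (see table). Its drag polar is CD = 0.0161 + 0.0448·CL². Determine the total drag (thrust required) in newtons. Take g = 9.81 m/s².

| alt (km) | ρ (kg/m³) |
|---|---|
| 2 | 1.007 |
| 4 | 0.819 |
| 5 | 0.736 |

D = 1.5×10^5 N

At 4 km, from the table: ρ = 0.819 kg/m³.
Weight W = mg = 186000 × 9.81 = 1.8247×10^6 N; in level flight L = W.
Dynamic pressure q = 0.5 × 0.819 × 240² = 23590 Pa.
Required CL = L/(qS) = 1.8247×10^6/(23590·346) = 0.2236.
CD = 0.0161 + 0.0448 × 0.2236² = 0.01834.
D = q·S·CD = 23590 × 346 × 0.01834 = 1.497×10^5 N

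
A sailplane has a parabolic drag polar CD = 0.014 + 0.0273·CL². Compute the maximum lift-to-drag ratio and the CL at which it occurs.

For CD = CD0 + K·CL², (L/D)max occurs at CL* = √(CD0/K) and equals 1/(2√(K·CD0)).
(L/D)max = 1/(2√(0.0273 × 0.014)) = 1/(2 × 0.01955) = 25.6
CL* = √(0.014/0.0273) = 0.716

(L/D)max = 25.6, at CL = 0.716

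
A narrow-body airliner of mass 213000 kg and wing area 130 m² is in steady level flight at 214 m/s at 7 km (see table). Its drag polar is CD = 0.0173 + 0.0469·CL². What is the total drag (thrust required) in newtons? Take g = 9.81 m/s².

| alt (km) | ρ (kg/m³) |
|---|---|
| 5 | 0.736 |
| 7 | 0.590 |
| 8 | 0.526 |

D = 1.47×10^5 N

At 7 km, from the table: ρ = 0.590 kg/m³.
Weight W = mg = 213000 × 9.81 = 2.0895×10^6 N; in level flight L = W.
q = ½ρv² = ½ × 0.59 × 214² = 13510 Pa.
CL = 2W/(ρv²S) = 2×2.0895×10^6/(0.59×214²×130) = 1.19.
CD = 0.0173 + 0.0469 × 1.19² = 0.08369.
D = q·S·CD = 13510 × 130 × 0.08369 = 1.47×10^5 N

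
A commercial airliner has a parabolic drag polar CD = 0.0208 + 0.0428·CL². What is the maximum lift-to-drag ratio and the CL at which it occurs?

(L/D)max = 16.8, at CL = 0.697

For CD = CD0 + K·CL², (L/D)max occurs at CL* = √(CD0/K) and equals 1/(2√(K·CD0)).
(L/D)max = 1/(2√(0.0428 × 0.0208)) = 1/(2 × 0.02984) = 16.8
CL* = √(0.0208/0.0428) = 0.697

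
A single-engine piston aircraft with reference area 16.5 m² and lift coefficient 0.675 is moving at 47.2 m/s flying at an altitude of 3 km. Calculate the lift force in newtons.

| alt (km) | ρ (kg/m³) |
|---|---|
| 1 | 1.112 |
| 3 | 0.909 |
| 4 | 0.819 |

At 3 km, from the table: ρ = 0.909 kg/m³.
L = ½ρv²S·CL = ½ × 0.909 × 47.2² × 16.5 × 0.675 = 11300 N ≈ 11.3 kN

L = 11300 N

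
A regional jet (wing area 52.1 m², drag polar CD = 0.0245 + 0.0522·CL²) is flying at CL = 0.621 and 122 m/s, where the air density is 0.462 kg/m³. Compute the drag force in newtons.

D = 7990 N

CD = 0.0245 + 0.0522 × 0.621² = 0.04463
D = ½ρv²S·CD = ½ × 0.462 × 122² × 52.1 × 0.04463 = 7990 N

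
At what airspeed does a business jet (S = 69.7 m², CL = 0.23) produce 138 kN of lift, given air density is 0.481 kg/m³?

v = 189 m/s

L = ½ρv²S·CL ⇒ v = √(2L/(ρ·S·CL))
v = √(2 × 1.38×10^5 / (0.481 × 69.7 × 0.23)) = √35790 = 189 m/s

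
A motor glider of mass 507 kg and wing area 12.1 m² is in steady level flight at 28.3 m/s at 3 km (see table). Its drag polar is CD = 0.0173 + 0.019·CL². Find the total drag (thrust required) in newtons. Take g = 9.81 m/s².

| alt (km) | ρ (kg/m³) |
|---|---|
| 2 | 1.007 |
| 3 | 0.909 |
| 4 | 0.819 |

At 3 km, from the table: ρ = 0.909 kg/m³.
Level flight ⇒ L = W = m·g = 507 × 9.81 = 4973.7 N.
Dynamic pressure q = 0.5 × 0.909 × 28.3² = 364 Pa.
CL = W/(q·S) = 4973.7 / (364 × 12.1) = 1.129.
CD = 0.0173 + 0.019 × 1.129² = 0.04153.
D = q·S·CD = 364 × 12.1 × 0.04153 = 182.9 N

D = 183 N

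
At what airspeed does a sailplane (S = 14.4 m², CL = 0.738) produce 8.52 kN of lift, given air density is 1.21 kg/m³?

v = 36.4 m/s

L = ½ρv²S·CL ⇒ v = √(2L/(ρ·S·CL))
v = √(2 × 8520 / (1.21 × 14.4 × 0.738)) = √1325 = 36.4 m/s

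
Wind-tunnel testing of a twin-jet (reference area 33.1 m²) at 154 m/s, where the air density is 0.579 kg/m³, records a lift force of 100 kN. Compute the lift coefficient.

CL = 0.44

From L = ½ρv²S·CL, rearranging gives CL = 2L/(ρv²S).
CL = 2 × 1×10^5 / (0.579 × 154² × 33.1) = 0.44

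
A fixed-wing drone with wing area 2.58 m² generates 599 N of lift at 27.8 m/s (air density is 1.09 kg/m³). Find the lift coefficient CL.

From L = ½ρv²S·CL, rearranging gives CL = 2L/(ρv²S).
CL = 2 × 599 / (1.09 × 27.8² × 2.58) = 0.551

CL = 0.551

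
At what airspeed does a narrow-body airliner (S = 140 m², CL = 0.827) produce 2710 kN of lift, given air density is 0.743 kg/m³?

v = 251 m/s

L = ½ρv²S·CL ⇒ v = √(2L/(ρ·S·CL))
v = √(2 × 2.71×10^6 / (0.743 × 140 × 0.827)) = √63010 = 251 m/s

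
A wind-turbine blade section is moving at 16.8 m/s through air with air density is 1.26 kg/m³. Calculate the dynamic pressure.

q = ½ρv² = ½ × 1.26 × 16.8² = 178 Pa

q = 178 Pa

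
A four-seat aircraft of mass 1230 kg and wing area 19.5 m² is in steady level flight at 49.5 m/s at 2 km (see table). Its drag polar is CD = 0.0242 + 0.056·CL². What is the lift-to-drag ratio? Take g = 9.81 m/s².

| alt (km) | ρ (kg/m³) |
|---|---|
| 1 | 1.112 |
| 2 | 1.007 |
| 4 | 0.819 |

L/D = 13.1

At 2 km, from the table: ρ = 1.007 kg/m³.
Weight W = mg = 1230 × 9.81 = 12066 N; in level flight L = W.
Dynamic pressure q = 0.5 × 1.007 × 49.5² = 1234 Pa.
Required CL = L/(qS) = 12066/(1234·19.5) = 0.5016.
CD = 0.0242 + 0.056 × 0.5016² = 0.03829.
L/D = CL/CD = 0.5016 / 0.03829 = 13.1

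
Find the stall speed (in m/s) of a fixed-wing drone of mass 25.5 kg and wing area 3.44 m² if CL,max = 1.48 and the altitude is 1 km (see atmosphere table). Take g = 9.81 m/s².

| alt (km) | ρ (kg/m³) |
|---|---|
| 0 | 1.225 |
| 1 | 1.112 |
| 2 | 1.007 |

At 1 km, from the table: ρ = 1.112 kg/m³.
Weight W = mg = 25.5 × 9.81 = 250.2 N.
V_stall = √(2W/(ρ·S·CL,max)) = √(2 × 250.2 / (1.112 × 3.44 × 1.48))
V_stall = √88.37 = 9.4 m/s

V_stall = 9.4 m/s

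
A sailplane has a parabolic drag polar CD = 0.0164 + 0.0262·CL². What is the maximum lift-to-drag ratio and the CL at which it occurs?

For CD = CD0 + K·CL², (L/D)max occurs at CL* = √(CD0/K) and equals 1/(2√(K·CD0)).
(L/D)max = 1/(2√(0.0262 × 0.0164)) = 1/(2 × 0.02073) = 24.1
CL* = √(0.0164/0.0262) = 0.791

(L/D)max = 24.1, at CL = 0.791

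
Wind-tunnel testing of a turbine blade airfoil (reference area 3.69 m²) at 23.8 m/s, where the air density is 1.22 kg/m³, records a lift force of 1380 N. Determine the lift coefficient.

From L = ½ρv²S·CL, rearranging gives CL = 2L/(ρv²S).
CL = 2 × 1380 / (1.22 × 23.8² × 3.69) = 1.08

CL = 1.08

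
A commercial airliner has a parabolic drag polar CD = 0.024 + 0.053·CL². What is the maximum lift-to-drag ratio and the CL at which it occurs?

(L/D)max = 14, at CL = 0.673

For CD = CD0 + K·CL², (L/D)max occurs at CL* = √(CD0/K) and equals 1/(2√(K·CD0)).
(L/D)max = 1/(2√(0.053 × 0.024)) = 1/(2 × 0.03567) = 14
CL* = √(0.024/0.053) = 0.673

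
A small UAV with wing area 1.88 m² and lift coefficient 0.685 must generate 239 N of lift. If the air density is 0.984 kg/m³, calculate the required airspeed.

v = 19.4 m/s

L = ½ρv²S·CL ⇒ v = √(2L/(ρ·S·CL))
v = √(2 × 239 / (0.984 × 1.88 × 0.685)) = √377.2 = 19.4 m/s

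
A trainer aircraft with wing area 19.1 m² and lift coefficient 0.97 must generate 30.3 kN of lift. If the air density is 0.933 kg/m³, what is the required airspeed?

L = ½ρv²S·CL ⇒ v = √(2L/(ρ·S·CL))
v = √(2 × 30300 / (0.933 × 19.1 × 0.97)) = √3506 = 59.2 m/s

v = 59.2 m/s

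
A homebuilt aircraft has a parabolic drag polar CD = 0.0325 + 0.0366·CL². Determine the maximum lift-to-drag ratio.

(L/D)max = 14.5

For CD = CD0 + K·CL², (L/D)max occurs at CL* = √(CD0/K) and equals 1/(2√(K·CD0)).
(L/D)max = 1/(2√(0.0366 × 0.0325)) = 1/(2 × 0.03449) = 14.5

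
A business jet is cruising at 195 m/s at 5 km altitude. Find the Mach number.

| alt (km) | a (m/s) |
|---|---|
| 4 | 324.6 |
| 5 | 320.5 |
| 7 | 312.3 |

M = 0.608

At 5 km, from the table: a = 320.5 m/s.
M = v/a = 195 / 320.5 = 0.608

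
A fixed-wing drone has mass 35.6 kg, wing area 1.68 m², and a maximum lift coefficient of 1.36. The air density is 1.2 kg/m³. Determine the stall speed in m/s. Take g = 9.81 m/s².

V_stall = 16 m/s

Weight W = mg = 35.6 × 9.81 = 349.2 N.
From L = ½ρV²S·CL,max = W: V_stall = √(2W/(ρSCL,max)) = √(2·349.2/(1.2·1.68·1.36))
V_stall = √254.8 = 16 m/s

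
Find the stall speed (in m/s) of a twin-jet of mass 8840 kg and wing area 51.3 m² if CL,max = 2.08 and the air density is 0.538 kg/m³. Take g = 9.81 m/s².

Weight W = mg = 8840 × 9.81 = 86720 N.
V_stall = √(2W/(ρ·S·CL,max)) = √(2 × 86720 / (0.538 × 51.3 × 2.08))
V_stall = √3021 = 55 m/s

V_stall = 55 m/s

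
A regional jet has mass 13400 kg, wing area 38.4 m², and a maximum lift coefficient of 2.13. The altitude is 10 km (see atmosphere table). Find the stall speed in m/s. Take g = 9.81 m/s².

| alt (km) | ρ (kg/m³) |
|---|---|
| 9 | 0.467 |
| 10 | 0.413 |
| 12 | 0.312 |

V_stall = 88.2 m/s

At 10 km, from the table: ρ = 0.413 kg/m³.
At stall, lift equals weight: L = W = m·g = 13400 × 9.81 = 1.315×10^5 N.
From L = ½ρV²S·CL,max = W: V_stall = √(2W/(ρSCL,max)) = √(2·1.315×10^5/(0.413·38.4·2.13))
V_stall = √7783 = 88.2 m/s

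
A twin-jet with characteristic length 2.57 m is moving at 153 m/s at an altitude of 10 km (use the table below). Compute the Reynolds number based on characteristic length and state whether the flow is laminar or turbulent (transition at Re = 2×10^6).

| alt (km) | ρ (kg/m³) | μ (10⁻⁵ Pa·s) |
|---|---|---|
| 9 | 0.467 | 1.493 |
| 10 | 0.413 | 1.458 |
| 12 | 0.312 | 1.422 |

At 10 km, from the table: ρ = 0.413 kg/m³, μ = 1.458×10⁻⁵ Pa·s.
Re = ρ·v·c/μ = 0.413 × 153 × 2.57 / (1.458×10⁻⁵) = 1.11×10^7
Since 1.11×10^7 > 2×10^6, the flow is turbulent.

Re = 1.11×10^7 (turbulent)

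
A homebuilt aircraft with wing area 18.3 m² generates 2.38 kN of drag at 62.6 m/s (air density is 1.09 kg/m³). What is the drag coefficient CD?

CD = 0.0609

From D = ½ρv²S·CD, rearranging gives CD = 2D/(ρv²S).
CD = 2 × 2380 / (1.09 × 62.6² × 18.3) = 0.0609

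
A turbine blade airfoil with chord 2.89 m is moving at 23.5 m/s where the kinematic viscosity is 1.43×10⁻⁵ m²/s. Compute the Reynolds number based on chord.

Re = 4.75×10^6

Re = v·c/ν = 23.5 × 2.89 / (1.43×10⁻⁵) = 4.75×10^6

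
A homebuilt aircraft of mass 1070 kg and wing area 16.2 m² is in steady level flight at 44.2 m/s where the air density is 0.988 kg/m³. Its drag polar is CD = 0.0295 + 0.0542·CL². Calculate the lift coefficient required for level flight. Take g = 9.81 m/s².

In steady level flight, lift balances weight: W = mg = 1070 × 9.81 = 10497 N.
Dynamic pressure q = 0.5 × 0.988 × 44.2² = 965.1 Pa.
CL = 2W/(ρv²S) = 2×10497/(0.988×44.2²×16.2) = 0.6714.

CL = 0.671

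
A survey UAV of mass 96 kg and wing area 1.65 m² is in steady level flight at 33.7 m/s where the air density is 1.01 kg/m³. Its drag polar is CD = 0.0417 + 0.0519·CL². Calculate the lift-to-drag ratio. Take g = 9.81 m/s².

L/D = 10.7

Weight W = mg = 96 × 9.81 = 941.76 N; in level flight L = W.
Dynamic pressure q = 0.5 × 1.01 × 33.7² = 573.5 Pa.
Required CL = L/(qS) = 941.76/(573.5·1.65) = 0.9952.
CD = 0.0417 + 0.0519 × 0.9952² = 0.0931.
L/D = CL/CD = 0.9952 / 0.0931 = 10.7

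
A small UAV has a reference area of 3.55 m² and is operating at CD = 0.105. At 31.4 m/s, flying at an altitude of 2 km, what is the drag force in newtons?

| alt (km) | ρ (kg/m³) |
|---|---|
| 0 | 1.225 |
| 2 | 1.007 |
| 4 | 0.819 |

At 2 km, from the table: ρ = 1.007 kg/m³.
D = ½ρv²S·CD = ½ × 1.007 × 31.4² × 3.55 × 0.105 = 185 N

D = 185 N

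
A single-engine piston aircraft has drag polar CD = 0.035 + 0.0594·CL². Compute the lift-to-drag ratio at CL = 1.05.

L/D = 10.4

CD = 0.035 + 0.0594 × 1.05² = 0.1005
L/D = CL/CD = 1.05 / 0.1005 = 10.4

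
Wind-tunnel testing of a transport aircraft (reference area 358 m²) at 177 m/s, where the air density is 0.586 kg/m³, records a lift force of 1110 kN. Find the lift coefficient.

From L = ½ρv²S·CL, rearranging gives CL = 2L/(ρv²S).
CL = 2 × 1.11×10^6 / (0.586 × 177² × 358) = 0.338

CL = 0.338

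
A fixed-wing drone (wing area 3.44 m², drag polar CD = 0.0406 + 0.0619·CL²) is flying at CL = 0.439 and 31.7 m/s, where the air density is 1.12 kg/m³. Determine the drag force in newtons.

D = 102 N

CD = 0.0406 + 0.0619 × 0.439² = 0.05253
D = ½ρv²S·CD = ½ × 1.12 × 31.7² × 3.44 × 0.05253 = 102 N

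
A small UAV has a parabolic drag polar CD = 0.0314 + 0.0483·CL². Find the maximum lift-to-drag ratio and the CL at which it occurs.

(L/D)max = 12.8, at CL = 0.806

For CD = CD0 + K·CL², (L/D)max occurs at CL* = √(CD0/K) and equals 1/(2√(K·CD0)).
(L/D)max = 1/(2√(0.0483 × 0.0314)) = 1/(2 × 0.03894) = 12.8
CL* = √(0.0314/0.0483) = 0.806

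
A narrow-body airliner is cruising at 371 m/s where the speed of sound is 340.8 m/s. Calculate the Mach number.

M = v/a = 371 / 340.8 = 1.09

M = 1.09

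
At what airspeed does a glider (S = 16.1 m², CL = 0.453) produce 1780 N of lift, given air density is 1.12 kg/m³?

v = 20.9 m/s

L = ½ρv²S·CL ⇒ v = √(2L/(ρ·S·CL))
v = √(2 × 1780 / (1.12 × 16.1 × 0.453)) = √435.8 = 20.9 m/s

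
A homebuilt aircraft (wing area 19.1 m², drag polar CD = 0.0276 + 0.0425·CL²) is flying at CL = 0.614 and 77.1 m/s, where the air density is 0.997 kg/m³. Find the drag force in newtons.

D = 2470 N

CD = 0.0276 + 0.0425 × 0.614² = 0.04362
D = ½ρv²S·CD = ½ × 0.997 × 77.1² × 19.1 × 0.04362 = 2470 N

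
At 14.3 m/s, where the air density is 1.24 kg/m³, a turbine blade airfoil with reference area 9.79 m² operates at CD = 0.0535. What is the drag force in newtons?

D = 66.4 N

Dynamic pressure q = ½ρv² = ½ × 1.24 × 14.3² = 126.8 Pa.
D = q·S·CD = 126.8 × 9.79 × 0.0535 = 66.4 N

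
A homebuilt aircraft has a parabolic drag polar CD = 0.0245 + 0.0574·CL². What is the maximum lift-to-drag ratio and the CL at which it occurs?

(L/D)max = 13.3, at CL = 0.653

For CD = CD0 + K·CL², (L/D)max occurs at CL* = √(CD0/K) and equals 1/(2√(K·CD0)).
(L/D)max = 1/(2√(0.0574 × 0.0245)) = 1/(2 × 0.0375) = 13.3
CL* = √(0.0245/0.0574) = 0.653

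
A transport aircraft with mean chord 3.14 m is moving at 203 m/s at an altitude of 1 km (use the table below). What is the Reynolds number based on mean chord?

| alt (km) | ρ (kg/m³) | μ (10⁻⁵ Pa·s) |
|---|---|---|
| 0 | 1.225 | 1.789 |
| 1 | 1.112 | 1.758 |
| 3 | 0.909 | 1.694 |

At 1 km, from the table: ρ = 1.112 kg/m³, μ = 1.758×10⁻⁵ Pa·s.
Re = ρ·v·c/μ = 1.112 × 203 × 3.14 / (1.758×10⁻⁵) = 4.03×10^7

Re = 4.03×10^7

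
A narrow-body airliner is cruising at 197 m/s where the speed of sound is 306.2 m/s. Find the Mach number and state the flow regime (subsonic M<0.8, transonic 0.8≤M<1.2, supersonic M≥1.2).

M = v/a = 197 / 306.2 = 0.643
M = 0.643 → subsonic.

M = 0.643 (subsonic)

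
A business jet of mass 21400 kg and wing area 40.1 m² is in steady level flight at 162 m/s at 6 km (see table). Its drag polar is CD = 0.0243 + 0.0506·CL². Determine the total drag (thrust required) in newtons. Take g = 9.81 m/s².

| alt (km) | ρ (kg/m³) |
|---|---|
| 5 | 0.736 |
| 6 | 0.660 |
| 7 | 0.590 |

At 6 km, from the table: ρ = 0.660 kg/m³.
Level flight ⇒ L = W = m·g = 21400 × 9.81 = 2.0993×10^5 N.
Dynamic pressure q = 0.5 × 0.66 × 162² = 8661 Pa.
CL = W/(q·S) = 2.0993×10^5 / (8661 × 40.1) = 0.6045.
CD = 0.0243 + 0.0506 × 0.6045² = 0.04279.
D = q·S·CD = 8661 × 40.1 × 0.04279 = 14860 N

D = 14900 N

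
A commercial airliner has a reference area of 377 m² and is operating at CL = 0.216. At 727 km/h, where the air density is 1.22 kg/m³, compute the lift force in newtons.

Convert speed: v = 727 km/h ÷ 3.6 = 201.9 m/s.
Dynamic pressure q = ½ρv² = ½ × 1.22 × 201.9² = 24880 Pa.
L = q·S·CL = 24880 × 377 × 0.216 = 2.03×10^6 N ≈ 2030 kN

L = 2.03×10^6 N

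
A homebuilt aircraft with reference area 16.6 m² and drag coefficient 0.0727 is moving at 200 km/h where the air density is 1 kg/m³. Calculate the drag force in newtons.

D = 1860 N

Convert speed: v = 200 km/h ÷ 3.6 = 55.56 m/s.
D = ½ρv²S·CD = ½ × 1 × 55.56² × 16.6 × 0.0727 = 1860 N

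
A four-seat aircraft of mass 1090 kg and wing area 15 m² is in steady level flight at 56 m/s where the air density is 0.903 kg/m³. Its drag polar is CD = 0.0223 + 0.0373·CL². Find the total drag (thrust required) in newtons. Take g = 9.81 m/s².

D = 674 N

Weight W = mg = 1090 × 9.81 = 10693 N; in level flight L = W.
q = ½ρv² = ½ × 0.903 × 56² = 1416 Pa.
CL = W/(q·S) = 10693 / (1416 × 15) = 0.5035.
CD = 0.0223 + 0.0373 × 0.5035² = 0.03175.
D = q·S·CD = 1416 × 15 × 0.03175 = 674.4 N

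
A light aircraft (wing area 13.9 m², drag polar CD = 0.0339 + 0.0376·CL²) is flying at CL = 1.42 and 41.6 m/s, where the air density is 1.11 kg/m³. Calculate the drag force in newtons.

D = 1460 N

CD = 0.0339 + 0.0376 × 1.42² = 0.1097
D = ½ρv²S·CD = ½ × 1.11 × 41.6² × 13.9 × 0.1097 = 1460 N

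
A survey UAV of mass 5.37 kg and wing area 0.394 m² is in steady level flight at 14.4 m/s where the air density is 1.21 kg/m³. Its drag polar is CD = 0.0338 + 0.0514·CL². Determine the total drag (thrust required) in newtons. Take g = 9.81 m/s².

Weight W = mg = 5.37 × 9.81 = 52.68 N; in level flight L = W.
q = ½ρv² = ½ × 1.21 × 14.4² = 125.5 Pa.
Required CL = L/(qS) = 52.68/(125.5·0.394) = 1.066.
CD = 0.0338 + 0.0514 × 1.066² = 0.09218.
D = q·S·CD = 125.5 × 0.394 × 0.09218 = 4.557 N

D = 4.56 N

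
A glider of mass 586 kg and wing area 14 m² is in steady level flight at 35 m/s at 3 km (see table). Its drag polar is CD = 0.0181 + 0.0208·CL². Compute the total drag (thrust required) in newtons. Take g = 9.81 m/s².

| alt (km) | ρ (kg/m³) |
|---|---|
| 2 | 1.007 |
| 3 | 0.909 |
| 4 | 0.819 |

At 3 km, from the table: ρ = 0.909 kg/m³.
In steady level flight, lift balances weight: W = mg = 586 × 9.81 = 5748.7 N.
q = ½ρv² = ½ × 0.909 × 35² = 556.8 Pa.
Required CL = L/(qS) = 5748.7/(556.8·14) = 0.7375.
CD = 0.0181 + 0.0208 × 0.7375² = 0.02941.
D = q·S·CD = 556.8 × 14 × 0.02941 = 229.3 N

D = 229 N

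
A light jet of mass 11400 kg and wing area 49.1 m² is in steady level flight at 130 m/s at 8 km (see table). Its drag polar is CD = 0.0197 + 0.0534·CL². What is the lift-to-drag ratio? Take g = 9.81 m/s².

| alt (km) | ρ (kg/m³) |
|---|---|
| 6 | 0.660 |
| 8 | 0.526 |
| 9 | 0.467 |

At 8 km, from the table: ρ = 0.526 kg/m³.
In steady level flight, lift balances weight: W = mg = 11400 × 9.81 = 1.1183×10^5 N.
Dynamic pressure q = 0.5 × 0.526 × 130² = 4445 Pa.
Required CL = L/(qS) = 1.1183×10^5/(4445·49.1) = 0.5124.
CD = 0.0197 + 0.0534 × 0.5124² = 0.03372.
L/D = CL/CD = 0.5124 / 0.03372 = 15.2

L/D = 15.2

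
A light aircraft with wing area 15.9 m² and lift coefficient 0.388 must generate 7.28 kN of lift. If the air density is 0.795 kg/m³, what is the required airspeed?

L = ½ρv²S·CL ⇒ v = √(2L/(ρ·S·CL))
v = √(2 × 7280 / (0.795 × 15.9 × 0.388)) = √2969 = 54.5 m/s

v = 54.5 m/s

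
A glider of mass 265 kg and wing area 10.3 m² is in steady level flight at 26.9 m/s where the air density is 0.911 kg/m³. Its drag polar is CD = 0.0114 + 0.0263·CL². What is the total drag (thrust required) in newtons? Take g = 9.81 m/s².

Weight W = mg = 265 × 9.81 = 2599.7 N; in level flight L = W.
Dynamic pressure q = 0.5 × 0.911 × 26.9² = 329.6 Pa.
CL = W/(q·S) = 2599.7 / (329.6 × 10.3) = 0.7657.
CD = 0.0114 + 0.0263 × 0.7657² = 0.02682.
D = q·S·CD = 329.6 × 10.3 × 0.02682 = 91.06 N

D = 91.1 N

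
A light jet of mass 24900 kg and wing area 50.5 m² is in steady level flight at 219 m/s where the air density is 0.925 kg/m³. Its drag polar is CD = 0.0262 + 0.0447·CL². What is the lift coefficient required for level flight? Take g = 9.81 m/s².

CL = 0.218

Level flight ⇒ L = W = m·g = 24900 × 9.81 = 2.4427×10^5 N.
q = ½ρv² = ½ × 0.925 × 219² = 22180 Pa.
CL = 2W/(ρv²S) = 2×2.4427×10^5/(0.925×219²×50.5) = 0.2181.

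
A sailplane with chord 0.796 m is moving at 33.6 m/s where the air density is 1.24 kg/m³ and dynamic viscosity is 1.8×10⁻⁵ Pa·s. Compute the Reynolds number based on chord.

Re = 1.84×10^6

Re = ρ·v·c/μ = 1.24 × 33.6 × 0.796 / (1.8×10⁻⁵) = 1.84×10^6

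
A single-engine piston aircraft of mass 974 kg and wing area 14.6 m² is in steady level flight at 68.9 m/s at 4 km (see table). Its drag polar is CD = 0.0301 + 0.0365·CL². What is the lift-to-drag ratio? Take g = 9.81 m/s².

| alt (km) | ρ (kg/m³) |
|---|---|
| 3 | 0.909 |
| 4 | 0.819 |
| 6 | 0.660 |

At 4 km, from the table: ρ = 0.819 kg/m³.
In steady level flight, lift balances weight: W = mg = 974 × 9.81 = 9554.9 N.
q = ½ρv² = ½ × 0.819 × 68.9² = 1944 Pa.
Required CL = L/(qS) = 9554.9/(1944·14.6) = 0.3367.
CD = 0.0301 + 0.0365 × 0.3367² = 0.03424.
L/D = CL/CD = 0.3367 / 0.03424 = 9.83

L/D = 9.83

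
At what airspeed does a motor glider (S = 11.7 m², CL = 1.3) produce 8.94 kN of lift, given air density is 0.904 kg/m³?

v = 36.1 m/s

L = ½ρv²S·CL ⇒ v = √(2L/(ρ·S·CL))
v = √(2 × 8940 / (0.904 × 11.7 × 1.3)) = √1300 = 36.1 m/s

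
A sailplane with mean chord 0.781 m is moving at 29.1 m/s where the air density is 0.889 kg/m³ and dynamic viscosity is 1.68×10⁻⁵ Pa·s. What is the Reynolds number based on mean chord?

Re = 1.2×10^6

Re = ρ·v·c/μ = 0.889 × 29.1 × 0.781 / (1.68×10⁻⁵) = 1.2×10^6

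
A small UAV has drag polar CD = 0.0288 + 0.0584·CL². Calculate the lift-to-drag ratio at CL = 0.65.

CD = 0.0288 + 0.0584 × 0.65² = 0.05347
L/D = CL/CD = 0.65 / 0.05347 = 12.2

L/D = 12.2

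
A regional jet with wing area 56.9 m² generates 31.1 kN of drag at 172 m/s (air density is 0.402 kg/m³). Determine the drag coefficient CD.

CD = 0.0919

From D = ½ρv²S·CD, rearranging gives CD = 2D/(ρv²S).
CD = 2 × 31100 / (0.402 × 172² × 56.9) = 0.0919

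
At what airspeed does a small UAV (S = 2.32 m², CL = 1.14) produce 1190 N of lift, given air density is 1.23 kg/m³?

v = 27 m/s

L = ½ρv²S·CL ⇒ v = √(2L/(ρ·S·CL))
v = √(2 × 1190 / (1.23 × 2.32 × 1.14)) = √731.6 = 27 m/s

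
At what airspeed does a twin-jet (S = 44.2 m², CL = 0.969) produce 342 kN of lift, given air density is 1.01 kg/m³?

L = ½ρv²S·CL ⇒ v = √(2L/(ρ·S·CL))
v = √(2 × 3.42×10^5 / (1.01 × 44.2 × 0.969)) = √15810 = 126 m/s

v = 126 m/s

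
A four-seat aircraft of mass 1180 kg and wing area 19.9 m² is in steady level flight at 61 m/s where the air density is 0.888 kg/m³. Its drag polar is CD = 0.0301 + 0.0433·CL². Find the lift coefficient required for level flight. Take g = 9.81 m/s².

In steady level flight, lift balances weight: W = mg = 1180 × 9.81 = 11576 N.
Dynamic pressure q = 0.5 × 0.888 × 61² = 1652 Pa.
CL = 2W/(ρv²S) = 2×11576/(0.888×61²×19.9) = 0.3521.

CL = 0.352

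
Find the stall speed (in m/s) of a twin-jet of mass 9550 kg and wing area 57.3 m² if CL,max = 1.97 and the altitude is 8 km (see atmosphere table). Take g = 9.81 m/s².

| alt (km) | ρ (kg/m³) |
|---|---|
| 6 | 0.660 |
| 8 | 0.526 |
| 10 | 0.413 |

At 8 km, from the table: ρ = 0.526 kg/m³.
Stall occurs when L = W at CL,max. W = mg = 9550 × 9.81 = 93690 N.
From L = ½ρV²S·CL,max = W: V_stall = √(2W/(ρSCL,max)) = √(2·93690/(0.526·57.3·1.97))
V_stall = √3156 = 56.2 m/s

V_stall = 56.2 m/s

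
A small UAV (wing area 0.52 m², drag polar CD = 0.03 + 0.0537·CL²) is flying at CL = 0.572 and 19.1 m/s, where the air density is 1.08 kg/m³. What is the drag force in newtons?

D = 4.87 N

CD = 0.03 + 0.0537 × 0.572² = 0.04757
D = ½ρv²S·CD = ½ × 1.08 × 19.1² × 0.52 × 0.04757 = 4.87 N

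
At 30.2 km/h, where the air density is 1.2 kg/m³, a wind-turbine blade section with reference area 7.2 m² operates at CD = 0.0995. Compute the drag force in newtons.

D = 30.2 N

Convert speed: v = 30.2 km/h ÷ 3.6 = 8.389 m/s.
Dynamic pressure q = ½ρv² = ½ × 1.2 × 8.389² = 42.22 Pa.
D = q·S·CD = 42.22 × 7.2 × 0.0995 = 30.2 N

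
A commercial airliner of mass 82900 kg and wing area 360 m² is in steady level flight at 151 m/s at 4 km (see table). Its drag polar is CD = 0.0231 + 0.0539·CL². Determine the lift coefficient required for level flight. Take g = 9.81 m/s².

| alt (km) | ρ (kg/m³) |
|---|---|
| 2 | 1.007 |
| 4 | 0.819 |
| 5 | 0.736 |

At 4 km, from the table: ρ = 0.819 kg/m³.
Level flight ⇒ L = W = m·g = 82900 × 9.81 = 8.1325×10^5 N.
Dynamic pressure q = 0.5 × 0.819 × 151² = 9337 Pa.
CL = 2W/(ρv²S) = 2×8.1325×10^5/(0.819×151²×360) = 0.2419.

CL = 0.242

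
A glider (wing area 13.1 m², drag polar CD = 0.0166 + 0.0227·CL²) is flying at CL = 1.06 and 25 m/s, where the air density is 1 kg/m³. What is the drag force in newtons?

D = 172 N

CD = 0.0166 + 0.0227 × 1.06² = 0.04211
D = ½ρv²S·CD = ½ × 1 × 25² × 13.1 × 0.04211 = 172 N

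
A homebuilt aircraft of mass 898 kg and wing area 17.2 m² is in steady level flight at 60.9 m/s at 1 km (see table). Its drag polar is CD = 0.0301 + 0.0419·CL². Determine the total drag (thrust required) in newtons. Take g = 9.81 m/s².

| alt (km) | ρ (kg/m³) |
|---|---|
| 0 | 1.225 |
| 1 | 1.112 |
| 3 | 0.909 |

At 1 km, from the table: ρ = 1.112 kg/m³.
Weight W = mg = 898 × 9.81 = 8809.4 N; in level flight L = W.
Dynamic pressure q = 0.5 × 1.112 × 60.9² = 2062 Pa.
CL = 2W/(ρv²S) = 2×8809.4/(1.112×60.9²×17.2) = 0.2484.
CD = 0.0301 + 0.0419 × 0.2484² = 0.03268.
D = q·S·CD = 2062 × 17.2 × 0.03268 = 1159 N

D = 1160 N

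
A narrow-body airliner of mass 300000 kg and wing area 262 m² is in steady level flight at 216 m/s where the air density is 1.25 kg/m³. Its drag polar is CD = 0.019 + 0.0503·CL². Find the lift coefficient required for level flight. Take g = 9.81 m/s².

Weight W = mg = 300000 × 9.81 = 2.943×10^6 N; in level flight L = W.
Dynamic pressure q = 0.5 × 1.25 × 216² = 29160 Pa.
CL = W/(q·S) = 2.943×10^6 / (29160 × 262) = 0.3852.

CL = 0.385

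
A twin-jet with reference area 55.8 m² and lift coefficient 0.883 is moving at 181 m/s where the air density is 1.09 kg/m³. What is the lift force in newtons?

L = ½ρv²S·CL = ½ × 1.09 × 181² × 55.8 × 0.883 = 8.8×10^5 N ≈ 880 kN

L = 8.8×10^5 N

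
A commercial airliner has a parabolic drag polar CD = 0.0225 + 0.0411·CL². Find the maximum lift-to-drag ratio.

For CD = CD0 + K·CL², (L/D)max occurs at CL* = √(CD0/K) and equals 1/(2√(K·CD0)).
(L/D)max = 1/(2√(0.0411 × 0.0225)) = 1/(2 × 0.03041) = 16.4

(L/D)max = 16.4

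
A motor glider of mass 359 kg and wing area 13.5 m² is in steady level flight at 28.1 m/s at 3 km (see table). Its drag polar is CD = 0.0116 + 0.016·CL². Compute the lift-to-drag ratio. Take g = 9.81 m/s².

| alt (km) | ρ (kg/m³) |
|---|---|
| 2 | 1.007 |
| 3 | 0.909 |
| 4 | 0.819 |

At 3 km, from the table: ρ = 0.909 kg/m³.
Weight W = mg = 359 × 9.81 = 3521.8 N; in level flight L = W.
q = ½ρv² = ½ × 0.909 × 28.1² = 358.9 Pa.
CL = 2W/(ρv²S) = 2×3521.8/(0.909×28.1²×13.5) = 0.7269.
CD = 0.0116 + 0.016 × 0.7269² = 0.02005.
L/D = CL/CD = 0.7269 / 0.02005 = 36.2

L/D = 36.2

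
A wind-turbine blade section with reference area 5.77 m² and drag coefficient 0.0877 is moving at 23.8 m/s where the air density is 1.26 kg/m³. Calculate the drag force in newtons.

D = 181 N

D = ½ρv²S·CD = ½ × 1.26 × 23.8² × 5.77 × 0.0877 = 181 N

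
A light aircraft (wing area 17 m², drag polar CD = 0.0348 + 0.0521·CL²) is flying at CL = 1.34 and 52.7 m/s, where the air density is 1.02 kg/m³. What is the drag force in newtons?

CD = 0.0348 + 0.0521 × 1.34² = 0.1284
D = ½ρv²S·CD = ½ × 1.02 × 52.7² × 17 × 0.1284 = 3090 N

D = 3090 N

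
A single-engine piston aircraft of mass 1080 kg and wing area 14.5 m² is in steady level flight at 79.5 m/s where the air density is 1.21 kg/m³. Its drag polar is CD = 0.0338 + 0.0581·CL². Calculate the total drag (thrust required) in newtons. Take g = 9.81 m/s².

Weight W = mg = 1080 × 9.81 = 10595 N; in level flight L = W.
q = ½ρv² = ½ × 1.21 × 79.5² = 3824 Pa.
CL = 2W/(ρv²S) = 2×10595/(1.21×79.5²×14.5) = 0.1911.
CD = 0.0338 + 0.0581 × 0.1911² = 0.03592.
D = q·S·CD = 3824 × 14.5 × 0.03592 = 1992 N

D = 1990 N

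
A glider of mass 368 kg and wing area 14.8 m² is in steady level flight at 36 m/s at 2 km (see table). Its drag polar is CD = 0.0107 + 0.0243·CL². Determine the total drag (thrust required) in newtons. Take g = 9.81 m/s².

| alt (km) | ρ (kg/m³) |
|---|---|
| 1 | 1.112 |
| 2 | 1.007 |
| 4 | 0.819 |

At 2 km, from the table: ρ = 1.007 kg/m³.
In steady level flight, lift balances weight: W = mg = 368 × 9.81 = 3610.1 N.
Dynamic pressure q = 0.5 × 1.007 × 36² = 652.5 Pa.
CL = 2W/(ρv²S) = 2×3610.1/(1.007×36²×14.8) = 0.3738.
CD = 0.0107 + 0.0243 × 0.3738² = 0.0141.
D = q·S·CD = 652.5 × 14.8 × 0.0141 = 136.1 N

D = 136 N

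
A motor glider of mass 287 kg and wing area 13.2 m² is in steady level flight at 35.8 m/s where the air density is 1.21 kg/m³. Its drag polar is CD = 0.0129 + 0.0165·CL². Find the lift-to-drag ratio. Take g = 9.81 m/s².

Level flight ⇒ L = W = m·g = 287 × 9.81 = 2815.5 N.
q = ½ρv² = ½ × 1.21 × 35.8² = 775.4 Pa.
CL = 2W/(ρv²S) = 2×2815.5/(1.21×35.8²×13.2) = 0.2751.
CD = 0.0129 + 0.0165 × 0.2751² = 0.01415.
L/D = CL/CD = 0.2751 / 0.01415 = 19.4

L/D = 19.4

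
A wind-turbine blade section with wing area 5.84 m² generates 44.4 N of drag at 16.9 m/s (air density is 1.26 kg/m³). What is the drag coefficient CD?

From D = ½ρv²S·CD, rearranging gives CD = 2D/(ρv²S).
CD = 2 × 44.4 / (1.26 × 16.9² × 5.84) = 0.0423

CD = 0.0423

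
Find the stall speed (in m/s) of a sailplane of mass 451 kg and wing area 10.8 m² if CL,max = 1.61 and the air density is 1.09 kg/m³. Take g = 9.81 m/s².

Stall occurs when L = W at CL,max. W = mg = 451 × 9.81 = 4424 N.
V_stall = √(2W/(ρ·S·CL,max)) = √(2 × 4424 / (1.09 × 10.8 × 1.61))
V_stall = √466.9 = 21.6 m/s

V_stall = 21.6 m/s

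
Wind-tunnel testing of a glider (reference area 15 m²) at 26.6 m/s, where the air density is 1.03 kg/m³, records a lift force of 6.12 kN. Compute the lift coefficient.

CL = 1.12

From L = ½ρv²S·CL, rearranging gives CL = 2L/(ρv²S).
CL = 2 × 6120 / (1.03 × 26.6² × 15) = 1.12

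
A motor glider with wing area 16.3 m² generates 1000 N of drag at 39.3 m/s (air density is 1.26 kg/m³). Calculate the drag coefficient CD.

CD = 0.0631

From D = ½ρv²S·CD, rearranging gives CD = 2D/(ρv²S).
CD = 2 × 1000 / (1.26 × 39.3² × 16.3) = 0.0631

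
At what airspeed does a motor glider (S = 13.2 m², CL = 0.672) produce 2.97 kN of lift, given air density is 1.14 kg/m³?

v = 24.2 m/s

L = ½ρv²S·CL ⇒ v = √(2L/(ρ·S·CL))
v = √(2 × 2970 / (1.14 × 13.2 × 0.672)) = √587.4 = 24.2 m/s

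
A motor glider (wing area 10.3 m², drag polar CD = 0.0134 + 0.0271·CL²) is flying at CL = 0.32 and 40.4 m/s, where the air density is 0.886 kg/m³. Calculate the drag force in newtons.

CD = 0.0134 + 0.0271 × 0.32² = 0.01618
D = ½ρv²S·CD = ½ × 0.886 × 40.4² × 10.3 × 0.01618 = 120 N

D = 120 N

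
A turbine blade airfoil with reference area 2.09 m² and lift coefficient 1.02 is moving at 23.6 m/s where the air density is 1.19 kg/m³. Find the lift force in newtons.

L = ½ρv²S·CL = ½ × 1.19 × 23.6² × 2.09 × 1.02 = 706 N

L = 706 N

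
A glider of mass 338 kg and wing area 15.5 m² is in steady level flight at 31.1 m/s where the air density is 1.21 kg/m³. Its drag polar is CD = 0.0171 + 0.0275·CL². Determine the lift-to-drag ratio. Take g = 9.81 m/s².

L/D = 17.6

Weight W = mg = 338 × 9.81 = 3315.8 N; in level flight L = W.
Dynamic pressure q = 0.5 × 1.21 × 31.1² = 585.2 Pa.
CL = W/(q·S) = 3315.8 / (585.2 × 15.5) = 0.3656.
CD = 0.0171 + 0.0275 × 0.3656² = 0.02078.
L/D = CL/CD = 0.3656 / 0.02078 = 17.6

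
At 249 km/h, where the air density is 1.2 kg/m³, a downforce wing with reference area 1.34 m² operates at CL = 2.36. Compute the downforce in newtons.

L = 9080 N

Convert speed: v = 249 km/h ÷ 3.6 = 69.17 m/s.
L = ½ρv²S·CL = ½ × 1.2 × 69.17² × 1.34 × 2.36 = 9080 N ≈ 9.08 kN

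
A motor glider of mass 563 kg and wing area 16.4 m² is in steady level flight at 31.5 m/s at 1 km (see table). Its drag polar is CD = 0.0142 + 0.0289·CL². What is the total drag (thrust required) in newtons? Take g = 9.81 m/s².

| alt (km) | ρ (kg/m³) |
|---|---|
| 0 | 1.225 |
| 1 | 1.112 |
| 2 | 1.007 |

D = 226 N

At 1 km, from the table: ρ = 1.112 kg/m³.
Level flight ⇒ L = W = m·g = 563 × 9.81 = 5523 N.
Dynamic pressure q = 0.5 × 1.112 × 31.5² = 551.7 Pa.
CL = W/(q·S) = 5523 / (551.7 × 16.4) = 0.6104.
CD = 0.0142 + 0.0289 × 0.6104² = 0.02497.
D = q·S·CD = 551.7 × 16.4 × 0.02497 = 225.9 N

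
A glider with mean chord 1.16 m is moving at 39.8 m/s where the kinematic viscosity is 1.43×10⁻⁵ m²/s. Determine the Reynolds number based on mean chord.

Re = v·c/ν = 39.8 × 1.16 / (1.43×10⁻⁵) = 3.23×10^6

Re = 3.23×10^6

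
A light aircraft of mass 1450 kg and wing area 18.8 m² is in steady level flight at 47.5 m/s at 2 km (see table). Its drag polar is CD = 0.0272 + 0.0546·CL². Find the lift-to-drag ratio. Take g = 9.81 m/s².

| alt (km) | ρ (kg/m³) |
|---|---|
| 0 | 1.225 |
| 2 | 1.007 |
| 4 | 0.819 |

L/D = 13

At 2 km, from the table: ρ = 1.007 kg/m³.
Weight W = mg = 1450 × 9.81 = 14224 N; in level flight L = W.
q = ½ρv² = ½ × 1.007 × 47.5² = 1136 Pa.
CL = 2W/(ρv²S) = 2×14224/(1.007×47.5²×18.8) = 0.666.
CD = 0.0272 + 0.0546 × 0.666² = 0.05142.
L/D = CL/CD = 0.666 / 0.05142 = 13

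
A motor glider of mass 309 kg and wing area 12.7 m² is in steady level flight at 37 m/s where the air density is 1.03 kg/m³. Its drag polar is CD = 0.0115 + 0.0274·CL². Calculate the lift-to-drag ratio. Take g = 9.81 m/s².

In steady level flight, lift balances weight: W = mg = 309 × 9.81 = 3031.3 N.
Dynamic pressure q = 0.5 × 1.03 × 37² = 705 Pa.
CL = W/(q·S) = 3031.3 / (705 × 12.7) = 0.3385.
CD = 0.0115 + 0.0274 × 0.3385² = 0.01464.
L/D = CL/CD = 0.3385 / 0.01464 = 23.1

L/D = 23.1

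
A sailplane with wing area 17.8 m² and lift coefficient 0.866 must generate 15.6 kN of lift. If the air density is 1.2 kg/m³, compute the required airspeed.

v = 41.1 m/s

L = ½ρv²S·CL ⇒ v = √(2L/(ρ·S·CL))
v = √(2 × 15600 / (1.2 × 17.8 × 0.866)) = √1687 = 41.1 m/s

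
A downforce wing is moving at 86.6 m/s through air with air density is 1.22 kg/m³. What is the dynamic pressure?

q = 4570 Pa

q = ½ρv² = ½ × 1.22 × 86.6² = 4570 Pa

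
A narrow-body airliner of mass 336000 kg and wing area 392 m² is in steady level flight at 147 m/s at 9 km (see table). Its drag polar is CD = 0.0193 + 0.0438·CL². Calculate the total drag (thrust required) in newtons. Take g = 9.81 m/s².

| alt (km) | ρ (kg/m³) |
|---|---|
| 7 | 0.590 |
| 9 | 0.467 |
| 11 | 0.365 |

At 9 km, from the table: ρ = 0.467 kg/m³.
Weight W = mg = 336000 × 9.81 = 3.2962×10^6 N; in level flight L = W.
q = ½ρv² = ½ × 0.467 × 147² = 5046 Pa.
Required CL = L/(qS) = 3.2962×10^6/(5046·392) = 1.666.
CD = 0.0193 + 0.0438 × 1.666² = 0.1409.
D = q·S·CD = 5046 × 392 × 0.1409 = 2.788×10^5 N

D = 2.79×10^5 N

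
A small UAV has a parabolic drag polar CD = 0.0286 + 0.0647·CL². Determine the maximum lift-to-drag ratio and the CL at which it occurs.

(L/D)max = 11.6, at CL = 0.665

For CD = CD0 + K·CL², (L/D)max occurs at CL* = √(CD0/K) and equals 1/(2√(K·CD0)).
(L/D)max = 1/(2√(0.0647 × 0.0286)) = 1/(2 × 0.04302) = 11.6
CL* = √(0.0286/0.0647) = 0.665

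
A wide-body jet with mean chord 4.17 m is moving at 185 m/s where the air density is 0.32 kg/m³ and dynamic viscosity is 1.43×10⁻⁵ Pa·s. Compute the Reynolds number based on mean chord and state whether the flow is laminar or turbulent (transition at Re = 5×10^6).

Re = ρ·v·c/μ = 0.32 × 185 × 4.17 / (1.43×10⁻⁵) = 1.73×10^7
Since 1.73×10^7 > 5×10^6, the flow is turbulent.

Re = 1.73×10^7 (turbulent)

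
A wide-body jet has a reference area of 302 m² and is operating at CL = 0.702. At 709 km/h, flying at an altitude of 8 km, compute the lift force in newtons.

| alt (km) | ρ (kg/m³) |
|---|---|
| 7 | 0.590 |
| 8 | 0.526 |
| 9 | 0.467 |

At 8 km, from the table: ρ = 0.526 kg/m³.
Convert speed: v = 709 km/h ÷ 3.6 = 196.9 m/s.
Dynamic pressure q = ½ρv² = ½ × 0.526 × 196.9² = 10200 Pa.
L = q·S·CL = 10200 × 302 × 0.702 = 2.16×10^6 N ≈ 2160 kN

L = 2.16×10^6 N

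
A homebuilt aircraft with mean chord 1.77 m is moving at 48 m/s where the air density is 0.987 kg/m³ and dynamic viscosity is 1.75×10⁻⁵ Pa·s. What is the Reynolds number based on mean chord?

Re = 4.79×10^6

Re = ρ·v·c/μ = 0.987 × 48 × 1.77 / (1.75×10⁻⁵) = 4.79×10^6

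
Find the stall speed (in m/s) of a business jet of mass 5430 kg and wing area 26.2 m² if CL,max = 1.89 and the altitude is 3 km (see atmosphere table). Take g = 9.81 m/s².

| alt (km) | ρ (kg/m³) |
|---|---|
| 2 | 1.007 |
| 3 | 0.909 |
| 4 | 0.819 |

V_stall = 48.7 m/s

At 3 km, from the table: ρ = 0.909 kg/m³.
Weight W = mg = 5430 × 9.81 = 53270 N.
From L = ½ρV²S·CL,max = W: V_stall = √(2W/(ρSCL,max)) = √(2·53270/(0.909·26.2·1.89))
V_stall = √2367 = 48.7 m/s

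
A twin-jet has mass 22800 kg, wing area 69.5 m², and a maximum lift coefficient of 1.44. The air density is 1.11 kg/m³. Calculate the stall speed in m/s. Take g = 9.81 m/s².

At stall, lift equals weight: L = W = m·g = 22800 × 9.81 = 2.237×10^5 N.
V_stall = √(2W/(ρ·S·CL,max)) = √(2 × 2.237×10^5 / (1.11 × 69.5 × 1.44))
V_stall = √4027 = 63.5 m/s

V_stall = 63.5 m/s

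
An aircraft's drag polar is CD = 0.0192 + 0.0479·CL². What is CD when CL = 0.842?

CD = 0.0532

CD = 0.0192 + 0.0479 × 0.842² = 0.0192 + 0.03396 = 0.0532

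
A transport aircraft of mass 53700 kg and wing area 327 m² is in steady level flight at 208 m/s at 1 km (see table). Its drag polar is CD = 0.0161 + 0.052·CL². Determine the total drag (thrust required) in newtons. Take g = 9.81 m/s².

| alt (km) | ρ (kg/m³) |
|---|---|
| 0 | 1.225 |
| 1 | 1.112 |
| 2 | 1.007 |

At 1 km, from the table: ρ = 1.112 kg/m³.
Level flight ⇒ L = W = m·g = 53700 × 9.81 = 5.268×10^5 N.
q = ½ρv² = ½ × 1.112 × 208² = 24050 Pa.
Required CL = L/(qS) = 5.268×10^5/(24050·327) = 0.06697.
CD = 0.0161 + 0.052 × 0.06697² = 0.01633.
D = q·S·CD = 24050 × 327 × 0.01633 = 1.285×10^5 N

D = 1.28×10^5 N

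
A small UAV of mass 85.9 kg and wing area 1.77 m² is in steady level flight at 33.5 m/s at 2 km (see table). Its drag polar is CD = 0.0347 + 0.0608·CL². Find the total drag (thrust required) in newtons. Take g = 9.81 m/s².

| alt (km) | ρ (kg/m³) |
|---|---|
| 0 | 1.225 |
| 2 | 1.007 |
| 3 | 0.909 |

D = 77.9 N

At 2 km, from the table: ρ = 1.007 kg/m³.
Weight W = mg = 85.9 × 9.81 = 842.68 N; in level flight L = W.
q = ½ρv² = ½ × 1.007 × 33.5² = 565.1 Pa.
CL = W/(q·S) = 842.68 / (565.1 × 1.77) = 0.8426.
CD = 0.0347 + 0.0608 × 0.8426² = 0.07786.
D = q·S·CD = 565.1 × 1.77 × 0.07786 = 77.87 N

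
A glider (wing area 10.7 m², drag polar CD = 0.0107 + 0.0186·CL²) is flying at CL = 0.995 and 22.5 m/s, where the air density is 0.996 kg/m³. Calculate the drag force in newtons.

CD = 0.0107 + 0.0186 × 0.995² = 0.02911
D = ½ρv²S·CD = ½ × 0.996 × 22.5² × 10.7 × 0.02911 = 78.5 N

D = 78.5 N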